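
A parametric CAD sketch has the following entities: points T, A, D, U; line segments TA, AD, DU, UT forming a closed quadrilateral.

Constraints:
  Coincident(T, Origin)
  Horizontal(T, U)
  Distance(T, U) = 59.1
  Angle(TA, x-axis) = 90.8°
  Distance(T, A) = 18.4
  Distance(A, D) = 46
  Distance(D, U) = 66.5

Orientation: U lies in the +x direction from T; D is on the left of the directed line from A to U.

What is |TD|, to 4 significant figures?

62.14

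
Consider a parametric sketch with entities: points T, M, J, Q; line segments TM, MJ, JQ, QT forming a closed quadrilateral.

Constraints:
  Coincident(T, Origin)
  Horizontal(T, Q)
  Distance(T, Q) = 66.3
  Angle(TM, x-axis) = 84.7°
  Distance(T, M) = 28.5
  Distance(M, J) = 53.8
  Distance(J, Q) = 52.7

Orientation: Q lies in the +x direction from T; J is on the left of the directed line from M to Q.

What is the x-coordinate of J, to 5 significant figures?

51.622

Checks: |MJ| = 53.80 ✓; |JQ| = 52.70 ✓.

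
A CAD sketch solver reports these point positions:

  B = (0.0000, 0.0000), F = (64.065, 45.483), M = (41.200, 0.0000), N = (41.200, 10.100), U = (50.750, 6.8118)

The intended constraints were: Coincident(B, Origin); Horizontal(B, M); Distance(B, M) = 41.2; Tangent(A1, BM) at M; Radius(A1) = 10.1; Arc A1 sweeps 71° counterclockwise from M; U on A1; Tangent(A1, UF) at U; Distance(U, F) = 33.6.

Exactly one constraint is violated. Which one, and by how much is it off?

Distance(U, F) = 33.6 — off by 7.30.

B = (0.00, 0.00) ✓; B.y = 0.00, M.y = 0.00 ✓; |BM| = 41.20 ✓; ∠(NM, MB) = 90.00° ✓; |NM| = 10.10 ✓; bearing(N→U) − bearing(N→M) = 71.00° ✓; |NU| = 10.10 ✓; ∠(NU, UF) = 90.00° ✓; |UF| = 40.90 ✗.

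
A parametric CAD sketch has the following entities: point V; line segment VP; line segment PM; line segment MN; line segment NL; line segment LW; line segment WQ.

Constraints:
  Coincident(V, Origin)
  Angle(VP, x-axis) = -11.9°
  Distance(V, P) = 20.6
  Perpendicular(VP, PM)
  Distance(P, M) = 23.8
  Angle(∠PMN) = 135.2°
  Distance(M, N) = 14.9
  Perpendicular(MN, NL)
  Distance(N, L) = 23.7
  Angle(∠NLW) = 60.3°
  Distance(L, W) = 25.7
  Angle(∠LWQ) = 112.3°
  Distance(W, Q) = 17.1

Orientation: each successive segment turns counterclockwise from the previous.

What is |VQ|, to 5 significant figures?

37.487

V is at the origin; VP runs at -11.9° with length 20.6, so P = (20.157, -4.2478). VP ⟂ PM, so PM runs at 78.100°; with |PM| = 23.8, M = (25.065, 19.041). ∠PMN = 135.2° gives MN at 122.90° from the x-axis; with |MN| = 14.9, N = (16.972, 31.551). The perpendicularity gives NL at right angles to MN, so NL runs at -147.10°; with |NL| = 23.7, L = (-2.9273, 18.678). ∠NLW = 60.3° gives LW at -27.400° from the x-axis; with |LW| = 25.7, W = (19.890, 6.8507). ∠LWQ = 112.3° gives WQ at 40.300° from the x-axis; with |WQ| = 17.1, Q = (32.931, 17.911). Then |VQ| = |Q − V| = 37.487.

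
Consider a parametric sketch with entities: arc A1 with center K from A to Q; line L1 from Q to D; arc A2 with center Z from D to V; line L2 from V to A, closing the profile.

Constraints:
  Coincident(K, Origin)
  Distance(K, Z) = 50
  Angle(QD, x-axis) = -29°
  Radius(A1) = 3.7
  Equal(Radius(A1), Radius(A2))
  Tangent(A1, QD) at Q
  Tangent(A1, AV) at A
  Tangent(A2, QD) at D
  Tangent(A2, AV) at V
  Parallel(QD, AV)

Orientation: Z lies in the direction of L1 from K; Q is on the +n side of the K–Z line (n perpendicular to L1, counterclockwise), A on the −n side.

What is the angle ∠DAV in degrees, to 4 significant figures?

8.419°

The slot axis is L1's direction at -29.0°, so u = (cos -29.0°, sin -29.0°) = (0.8746, -0.4848) and n = (−sin -29.0°, cos -29.0°) = (0.4848, 0.8746). K is at the origin and Z lies 50.0 along u from K, so Z = 50.0·u = (43.73, -24.24). Tangency of A1 to both parallel lines with radius 3.7 puts Q and A at K ± 3.7·n: Q = (1.794, 3.236), A = (-1.794, -3.236). Equal radii place D and V the same way about Z: D = Z + 3.7·n = (45.52, -21.00), V = Z − 3.7·n = (41.94, -27.48). Then cos ∠DAV = AD·AV / (|AD||AV|), giving 8.419°.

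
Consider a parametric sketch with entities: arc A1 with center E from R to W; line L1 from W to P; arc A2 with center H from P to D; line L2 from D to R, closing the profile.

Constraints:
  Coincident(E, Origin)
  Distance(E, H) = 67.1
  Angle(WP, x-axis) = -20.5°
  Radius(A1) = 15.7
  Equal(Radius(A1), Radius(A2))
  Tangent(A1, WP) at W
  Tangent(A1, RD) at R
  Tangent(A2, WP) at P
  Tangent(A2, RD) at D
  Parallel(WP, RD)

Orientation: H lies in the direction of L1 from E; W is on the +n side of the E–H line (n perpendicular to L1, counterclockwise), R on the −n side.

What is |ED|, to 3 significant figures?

68.9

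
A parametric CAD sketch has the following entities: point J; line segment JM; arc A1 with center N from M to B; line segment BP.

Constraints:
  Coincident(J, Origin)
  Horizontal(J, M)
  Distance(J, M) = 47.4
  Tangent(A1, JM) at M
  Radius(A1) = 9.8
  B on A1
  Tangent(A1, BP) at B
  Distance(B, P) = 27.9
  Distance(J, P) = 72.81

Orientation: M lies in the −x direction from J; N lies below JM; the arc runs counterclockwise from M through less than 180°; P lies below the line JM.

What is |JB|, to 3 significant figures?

57.3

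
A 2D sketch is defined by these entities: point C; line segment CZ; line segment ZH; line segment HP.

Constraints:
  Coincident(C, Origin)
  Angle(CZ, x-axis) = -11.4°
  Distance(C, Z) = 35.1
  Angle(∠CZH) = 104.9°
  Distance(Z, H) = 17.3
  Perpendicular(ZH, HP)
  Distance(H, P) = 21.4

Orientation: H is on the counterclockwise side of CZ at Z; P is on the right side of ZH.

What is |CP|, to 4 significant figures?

61.26

∠CZH = 104.9°, so ZH runs at -11.4° + (180° − 104.9°) = 63.70° from the x-axis; with |ZH| = 17.3, H = Z + 17.3·(cos 63.70°, sin 63.70°) = (42.07, 8.571). ZH ⟂ HP; with |HP| = 21.4 on the right of ZH, P = H + 21.4·(0.8965, -0.4431) = (61.26, -0.9103). Then |CP| = |P − C| = 61.26.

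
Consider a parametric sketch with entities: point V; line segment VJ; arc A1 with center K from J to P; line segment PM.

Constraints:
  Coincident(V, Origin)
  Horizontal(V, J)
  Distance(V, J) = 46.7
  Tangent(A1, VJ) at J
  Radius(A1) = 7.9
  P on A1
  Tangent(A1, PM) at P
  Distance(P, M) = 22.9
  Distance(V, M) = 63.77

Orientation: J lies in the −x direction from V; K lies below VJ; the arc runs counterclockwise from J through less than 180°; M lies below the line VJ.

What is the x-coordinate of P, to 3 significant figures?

-54.6

Checks: |KP| = 7.900 ✓; ∠(KP, PM) = 90.00° ✓; |PM| = 22.90 ✓; |VM| = 63.77 ✓.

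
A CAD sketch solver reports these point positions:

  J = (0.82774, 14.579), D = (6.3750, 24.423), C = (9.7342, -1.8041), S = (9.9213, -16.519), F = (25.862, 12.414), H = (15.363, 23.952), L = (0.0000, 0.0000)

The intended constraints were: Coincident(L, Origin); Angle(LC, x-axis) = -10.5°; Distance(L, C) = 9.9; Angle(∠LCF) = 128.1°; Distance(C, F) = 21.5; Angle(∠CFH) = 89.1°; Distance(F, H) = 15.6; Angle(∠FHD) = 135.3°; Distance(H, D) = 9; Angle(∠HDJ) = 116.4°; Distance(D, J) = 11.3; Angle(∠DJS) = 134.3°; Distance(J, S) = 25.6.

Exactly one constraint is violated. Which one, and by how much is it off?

Distance(J, S) = 25.6 — off by 6.80.

L = (0.00, 0.00) ✓; LC at -10.50° ✓; |LC| = 9.900 ✓; ∠LCF = 128.1° ✓; |CF| = 21.50 ✓; ∠CFH = 89.10° ✓; |FH| = 15.60 ✓; ∠FHD = 135.3° ✓; |HD| = 9.000 ✓; ∠HDJ = 116.4° ✓; |DJ| = 11.30 ✓; ∠DJS = 134.3° ✓; |JS| = 32.40 ✗.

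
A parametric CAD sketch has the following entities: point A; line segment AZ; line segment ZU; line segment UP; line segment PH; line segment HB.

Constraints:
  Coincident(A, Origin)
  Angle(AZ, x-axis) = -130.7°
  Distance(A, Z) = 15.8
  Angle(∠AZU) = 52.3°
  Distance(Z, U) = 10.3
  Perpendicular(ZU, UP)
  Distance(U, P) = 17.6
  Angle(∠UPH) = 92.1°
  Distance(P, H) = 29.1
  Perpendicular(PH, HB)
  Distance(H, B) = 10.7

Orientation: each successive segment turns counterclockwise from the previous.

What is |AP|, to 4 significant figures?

5.138

A is at the origin; AZ runs at -130.7° with length 15.8, so Z = (-10.30, -11.98). ∠AZU = 52.3° gives ZU at -3.000° from the x-axis; with |ZU| = 10.3, U = (-0.01727, -12.52). ZU ⟂ UP, so UP runs at 87.00°; with |UP| = 17.6, P = (0.9038, 5.058). Then |AP| = |P − A| = 5.138.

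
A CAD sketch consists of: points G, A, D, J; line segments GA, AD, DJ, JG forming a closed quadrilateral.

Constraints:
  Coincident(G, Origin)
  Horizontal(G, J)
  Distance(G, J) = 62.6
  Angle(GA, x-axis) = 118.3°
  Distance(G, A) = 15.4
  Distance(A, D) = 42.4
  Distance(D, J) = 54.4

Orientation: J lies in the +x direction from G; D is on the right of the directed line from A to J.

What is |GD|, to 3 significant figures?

27.0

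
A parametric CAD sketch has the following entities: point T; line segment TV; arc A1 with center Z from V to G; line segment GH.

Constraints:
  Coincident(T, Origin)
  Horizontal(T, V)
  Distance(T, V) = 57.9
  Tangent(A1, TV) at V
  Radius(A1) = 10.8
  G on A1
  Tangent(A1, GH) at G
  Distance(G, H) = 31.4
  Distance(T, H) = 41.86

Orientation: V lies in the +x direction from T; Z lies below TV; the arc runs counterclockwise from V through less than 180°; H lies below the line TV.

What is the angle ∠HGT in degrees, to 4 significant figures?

57.15°

T is at the origin; TV is horizontal with |TV| = 57.9 and V on the +x side, so V = (57.90, 0.000). The tangent condition forces ZV to be normal to TV, so Z = V + (0, -10.8) = (57.90, -10.80). Since ZG ⟂ GH (tangency), |ZH| = √(10.8² + 31.4²) = 33.21 regardless of where G sits on A1. So H lies on both circle(T, 41.86) and circle(Z, 33.21); the below-TV intersection is H = (30.15, -29.04). G is the foot of the tangent from H: G = (49.36, -4.195).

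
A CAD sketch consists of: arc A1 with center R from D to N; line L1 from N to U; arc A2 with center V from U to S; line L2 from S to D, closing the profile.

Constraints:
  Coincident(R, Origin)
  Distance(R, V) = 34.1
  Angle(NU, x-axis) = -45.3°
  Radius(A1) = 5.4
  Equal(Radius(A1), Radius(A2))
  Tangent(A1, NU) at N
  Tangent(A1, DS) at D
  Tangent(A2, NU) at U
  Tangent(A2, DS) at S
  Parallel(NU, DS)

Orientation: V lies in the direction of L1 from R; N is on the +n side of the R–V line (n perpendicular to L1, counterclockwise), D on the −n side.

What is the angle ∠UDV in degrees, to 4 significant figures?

8.575°

The slot axis is L1's direction at -45.3°, so u = (cos -45.3°, sin -45.3°) = (0.7034, -0.7108) and n = (−sin -45.3°, cos -45.3°) = (0.7108, 0.7034). R is at the origin and V lies 34.1 along u from R, so V = 34.1·u = (23.99, -24.24). Tangency of A1 to both parallel lines with radius 5.4 puts N and D at R ± 5.4·n: N = (3.838, 3.798), D = (-3.838, -3.798). Equal radii place U and S the same way about V: U = V + 5.4·n = (27.82, -20.44), S = V − 5.4·n = (20.15, -28.04). Then cos ∠UDV = DU·DV / (|DU||DV|), giving 8.575°.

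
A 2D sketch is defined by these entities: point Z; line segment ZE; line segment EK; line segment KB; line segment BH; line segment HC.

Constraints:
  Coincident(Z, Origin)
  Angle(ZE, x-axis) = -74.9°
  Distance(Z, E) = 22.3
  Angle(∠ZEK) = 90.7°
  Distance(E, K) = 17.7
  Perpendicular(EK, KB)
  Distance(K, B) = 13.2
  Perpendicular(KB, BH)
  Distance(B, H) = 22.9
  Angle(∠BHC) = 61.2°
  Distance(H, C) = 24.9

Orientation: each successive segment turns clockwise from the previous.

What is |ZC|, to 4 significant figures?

31.72

KB is perpendicular to BH, so BH runs at 15.80°; with |BH| = 22.9, H = (7.219, -7.413). ∠BHC = 61.2° gives HC at -103.0° from the x-axis; with |HC| = 24.9, C = (1.617, -31.67). Then |ZC| = |C − Z| = 31.72.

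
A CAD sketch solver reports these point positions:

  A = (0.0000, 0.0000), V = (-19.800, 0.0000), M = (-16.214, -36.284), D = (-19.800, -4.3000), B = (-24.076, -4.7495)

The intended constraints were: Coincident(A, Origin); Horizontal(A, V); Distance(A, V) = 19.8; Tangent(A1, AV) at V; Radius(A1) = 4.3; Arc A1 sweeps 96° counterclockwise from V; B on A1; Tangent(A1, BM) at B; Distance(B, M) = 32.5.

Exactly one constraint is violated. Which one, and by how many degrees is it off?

Tangent(A1, BM) at B — off by 8.00°.

A = (0.00, 0.00) ✓; A.y = 0.00, V.y = 0.00 ✓; |AV| = 19.80 ✓; ∠(DV, VA) = 90.00° ✓; |DV| = 4.300 ✓; bearing(D→B) − bearing(D→V) = 96.00° ✓; |DB| = 4.300 ✓; ∠(DB, BM) = 82.00° ✗; |BM| = 32.50 ✓.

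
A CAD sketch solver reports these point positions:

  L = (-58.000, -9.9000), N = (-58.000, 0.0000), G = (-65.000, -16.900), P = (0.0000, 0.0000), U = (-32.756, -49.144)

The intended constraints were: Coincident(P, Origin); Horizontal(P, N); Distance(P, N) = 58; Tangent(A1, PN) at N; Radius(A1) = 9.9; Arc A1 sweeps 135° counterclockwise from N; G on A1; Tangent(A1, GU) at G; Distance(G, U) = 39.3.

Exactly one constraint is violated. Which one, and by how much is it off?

Distance(G, U) = 39.3 — off by 6.30.

P = (0.00, 0.00) ✓; P.y = 0.00, N.y = 0.00 ✓; |PN| = 58.00 ✓; ∠(LN, NP) = 90.00° ✓; |LN| = 9.900 ✓; bearing(L→G) − bearing(L→N) = 135.0° ✓; |LG| = 9.899 ✓; ∠(LG, GU) = 90.00° ✓; |GU| = 45.60 ✗.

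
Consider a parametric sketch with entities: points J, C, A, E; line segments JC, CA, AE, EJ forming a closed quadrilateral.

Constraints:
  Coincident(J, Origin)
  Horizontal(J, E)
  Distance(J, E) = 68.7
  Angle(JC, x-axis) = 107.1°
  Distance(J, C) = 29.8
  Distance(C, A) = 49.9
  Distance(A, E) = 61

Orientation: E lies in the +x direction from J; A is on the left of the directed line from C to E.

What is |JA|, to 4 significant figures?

62.43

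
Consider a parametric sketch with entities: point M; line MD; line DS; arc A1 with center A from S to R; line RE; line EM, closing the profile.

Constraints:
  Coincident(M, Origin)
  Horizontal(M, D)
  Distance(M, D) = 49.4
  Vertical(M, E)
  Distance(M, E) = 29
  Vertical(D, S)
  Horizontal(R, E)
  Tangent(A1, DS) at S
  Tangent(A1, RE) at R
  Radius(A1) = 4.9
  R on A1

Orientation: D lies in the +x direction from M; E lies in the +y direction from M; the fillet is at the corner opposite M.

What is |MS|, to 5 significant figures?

54.965

M is at the origin; MD is horizontal with |MD| = 49.4 and D on the +x side, so D = (49.400, 0.0000). ME is vertical with |ME| = 29.0 and E on the +y side, so E = (0.0000, 29.000). The virtual corner opposite M is at (49.400, 29.000). Tangency of A1 to DS means the radius AS is perpendicular to DS and A1 meets RE tangentially, so AR is at right angles to RE, with radius 4.9, so the center A sits 4.9 in from both sides at A = (44.500, 24.100). That places the tangent points at S = (49.400, 24.100) on DS and R = (44.500, 29.000) on RE. Then |MS| = |S − M| = 54.965.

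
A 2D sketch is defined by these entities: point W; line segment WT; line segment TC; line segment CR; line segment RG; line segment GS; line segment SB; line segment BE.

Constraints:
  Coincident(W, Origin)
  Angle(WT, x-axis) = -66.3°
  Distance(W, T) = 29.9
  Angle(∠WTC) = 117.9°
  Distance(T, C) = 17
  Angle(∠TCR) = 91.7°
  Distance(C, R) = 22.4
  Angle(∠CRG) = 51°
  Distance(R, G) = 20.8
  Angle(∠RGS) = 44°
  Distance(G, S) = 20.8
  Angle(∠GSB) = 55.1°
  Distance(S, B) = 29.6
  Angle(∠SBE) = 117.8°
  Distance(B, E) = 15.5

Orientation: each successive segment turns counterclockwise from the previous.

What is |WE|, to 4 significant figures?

9.340

W is at the origin; WT runs at -66.3° with length 29.9, so T = (12.02, -27.38). ∠WTC = 117.9° gives TC at -4.200° from the x-axis; with |TC| = 17.0, C = (28.97, -28.62). ∠TCR = 91.7° gives CR at 84.10° from the x-axis; with |CR| = 22.4, R = (31.28, -6.342). ∠CRG = 51.0° gives RG at -146.9° from the x-axis; with |RG| = 20.8, G = (13.85, -17.70). ∠RGS = 44.0° gives GS at -10.90° from the x-axis; with |GS| = 20.8, S = (34.28, -21.63). ∠GSB = 55.1° gives SB at 114.0° from the x-axis; with |SB| = 29.6, B = (22.24, 5.407). ∠SBE = 117.8° gives BE at 176.2° from the x-axis; with |BE| = 15.5, E = (6.770, 6.434). Then |WE| = |E − W| = 9.340.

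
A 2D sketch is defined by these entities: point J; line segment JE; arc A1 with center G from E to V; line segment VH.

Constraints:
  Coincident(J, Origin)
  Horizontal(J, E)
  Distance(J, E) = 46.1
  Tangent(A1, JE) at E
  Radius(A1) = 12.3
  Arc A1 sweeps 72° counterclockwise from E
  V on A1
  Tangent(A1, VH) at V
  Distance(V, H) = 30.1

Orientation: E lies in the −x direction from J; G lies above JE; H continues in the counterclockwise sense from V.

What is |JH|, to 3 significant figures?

44.8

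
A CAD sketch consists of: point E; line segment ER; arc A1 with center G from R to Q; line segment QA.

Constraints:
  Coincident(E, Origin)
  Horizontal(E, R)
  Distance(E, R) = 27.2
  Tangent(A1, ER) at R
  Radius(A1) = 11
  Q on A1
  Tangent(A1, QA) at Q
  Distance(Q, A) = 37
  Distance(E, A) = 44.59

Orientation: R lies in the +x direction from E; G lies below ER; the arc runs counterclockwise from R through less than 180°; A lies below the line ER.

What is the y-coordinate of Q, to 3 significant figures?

-8.21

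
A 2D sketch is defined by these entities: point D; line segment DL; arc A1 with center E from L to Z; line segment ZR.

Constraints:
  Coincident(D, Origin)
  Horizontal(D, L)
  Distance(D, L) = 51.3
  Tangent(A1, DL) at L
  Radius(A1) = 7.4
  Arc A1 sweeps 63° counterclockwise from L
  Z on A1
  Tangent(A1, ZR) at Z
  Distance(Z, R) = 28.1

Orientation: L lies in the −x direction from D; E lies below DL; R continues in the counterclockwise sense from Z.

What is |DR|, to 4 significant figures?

76.40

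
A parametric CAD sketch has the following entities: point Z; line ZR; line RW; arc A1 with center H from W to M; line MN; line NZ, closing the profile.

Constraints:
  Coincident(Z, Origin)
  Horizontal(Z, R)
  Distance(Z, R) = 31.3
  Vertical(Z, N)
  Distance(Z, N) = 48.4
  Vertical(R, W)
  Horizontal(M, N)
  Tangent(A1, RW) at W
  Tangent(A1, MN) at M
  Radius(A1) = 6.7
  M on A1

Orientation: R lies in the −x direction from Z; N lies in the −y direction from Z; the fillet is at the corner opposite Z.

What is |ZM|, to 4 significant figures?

54.29

Z is at the origin; ZR is horizontal with |ZR| = 31.3 and R on the −x side, so R = (-31.30, 0.000). ZN is vertical with |ZN| = 48.4 and N on the −y side, so N = (0.000, -48.40). The virtual corner opposite Z is at (-31.30, -48.40). A1 meets RW tangentially, so HW is at right angles to RW and A1 meets MN tangentially, so HM is at right angles to MN, with radius 6.7, so the center H sits 6.7 in from both sides at H = (-24.60, -41.70). That places the tangent points at W = (-31.30, -41.70) on RW and M = (-24.60, -48.40) on MN. Then |ZM| = |M − Z| = 54.29.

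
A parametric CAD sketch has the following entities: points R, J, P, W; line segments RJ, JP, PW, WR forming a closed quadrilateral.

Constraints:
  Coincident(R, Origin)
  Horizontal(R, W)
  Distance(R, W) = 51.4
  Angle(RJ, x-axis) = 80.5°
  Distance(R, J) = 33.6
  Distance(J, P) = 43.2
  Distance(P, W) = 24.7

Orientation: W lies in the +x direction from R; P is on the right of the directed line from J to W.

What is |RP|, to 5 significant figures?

27.420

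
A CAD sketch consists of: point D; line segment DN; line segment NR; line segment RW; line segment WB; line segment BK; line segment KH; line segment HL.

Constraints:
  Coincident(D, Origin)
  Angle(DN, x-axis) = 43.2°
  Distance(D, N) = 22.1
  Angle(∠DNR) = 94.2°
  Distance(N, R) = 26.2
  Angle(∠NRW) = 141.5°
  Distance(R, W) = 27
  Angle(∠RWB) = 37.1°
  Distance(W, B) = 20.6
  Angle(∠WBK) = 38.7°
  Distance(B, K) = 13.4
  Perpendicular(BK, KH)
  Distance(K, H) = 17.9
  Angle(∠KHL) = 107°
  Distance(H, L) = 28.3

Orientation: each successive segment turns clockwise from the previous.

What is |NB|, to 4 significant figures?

31.32

∠NRW = 141.5° gives RW at -81.10° from the x-axis; with |RW| = 27.0, W = (39.57, -29.28). ∠RWB = 37.1° gives WB at 136.0° from the x-axis; with |WB| = 20.6, B = (24.75, -14.97). Then |NB| = |B − N| = 31.32.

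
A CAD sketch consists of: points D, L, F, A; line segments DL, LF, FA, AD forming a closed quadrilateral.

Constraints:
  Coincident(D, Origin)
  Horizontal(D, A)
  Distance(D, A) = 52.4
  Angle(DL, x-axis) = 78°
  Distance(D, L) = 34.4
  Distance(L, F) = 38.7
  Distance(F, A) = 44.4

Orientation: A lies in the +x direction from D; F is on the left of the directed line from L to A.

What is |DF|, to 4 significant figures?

62.38

Checks: |LF| = 38.70 ✓; |FA| = 44.40 ✓.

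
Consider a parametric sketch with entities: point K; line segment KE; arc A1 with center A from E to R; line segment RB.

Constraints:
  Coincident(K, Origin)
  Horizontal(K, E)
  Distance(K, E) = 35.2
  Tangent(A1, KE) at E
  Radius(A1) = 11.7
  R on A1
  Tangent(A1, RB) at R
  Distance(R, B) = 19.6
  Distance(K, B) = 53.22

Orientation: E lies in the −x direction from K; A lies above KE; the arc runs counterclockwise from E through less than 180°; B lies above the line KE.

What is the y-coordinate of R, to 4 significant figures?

20.11

K is at the origin; KE is horizontal with |KE| = 35.2 and E on the −x side, so E = (-35.20, 0.000). The tangent condition forces AE to be normal to KE, so A = E + (0, 11.7) = (-35.20, 11.70). Since AR ⟂ RB (tangency), |AB| = √(11.7² + 19.6²) = 22.83 regardless of where R sits on A1. So B lies on both circle(K, 53.22) and circle(A, 22.83); the above-KE intersection is B = (-41.16, 33.73). R is the foot of the tangent from B: R = (-27.07, 20.11).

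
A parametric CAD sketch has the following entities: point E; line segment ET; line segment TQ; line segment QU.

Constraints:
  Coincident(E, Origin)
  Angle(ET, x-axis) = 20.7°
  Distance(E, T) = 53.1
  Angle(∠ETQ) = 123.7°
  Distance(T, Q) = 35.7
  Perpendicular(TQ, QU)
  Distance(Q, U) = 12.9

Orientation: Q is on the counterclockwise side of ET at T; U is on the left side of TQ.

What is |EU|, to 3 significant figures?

72.3

∠ETQ = 123.7°, so TQ runs at 20.7° + (180° − 123.7°) = 77.0° from the x-axis; with |TQ| = 35.7, Q = T + 35.7·(cos 77.0°, sin 77.0°) = (57.7, 53.6). The perpendicularity gives QU at right angles to TQ; with |QU| = 12.9 on the left of TQ, U = Q + 12.9·(-0.974, 0.225) = (45.1, 56.5). Then |EU| = |U − E| = 72.3.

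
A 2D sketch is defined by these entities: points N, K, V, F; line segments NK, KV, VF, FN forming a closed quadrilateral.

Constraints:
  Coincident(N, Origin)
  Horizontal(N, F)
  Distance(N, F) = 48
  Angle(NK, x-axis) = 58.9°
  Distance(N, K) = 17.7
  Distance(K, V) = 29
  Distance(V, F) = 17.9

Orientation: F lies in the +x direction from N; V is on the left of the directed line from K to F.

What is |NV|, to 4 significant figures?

40.96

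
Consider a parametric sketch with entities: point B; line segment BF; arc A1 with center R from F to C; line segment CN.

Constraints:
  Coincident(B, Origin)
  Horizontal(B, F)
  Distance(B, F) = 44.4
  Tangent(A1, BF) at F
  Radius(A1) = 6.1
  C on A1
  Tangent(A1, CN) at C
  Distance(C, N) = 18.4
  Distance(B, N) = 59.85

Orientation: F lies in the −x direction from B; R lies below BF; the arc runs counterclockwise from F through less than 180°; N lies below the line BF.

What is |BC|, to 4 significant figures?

50.40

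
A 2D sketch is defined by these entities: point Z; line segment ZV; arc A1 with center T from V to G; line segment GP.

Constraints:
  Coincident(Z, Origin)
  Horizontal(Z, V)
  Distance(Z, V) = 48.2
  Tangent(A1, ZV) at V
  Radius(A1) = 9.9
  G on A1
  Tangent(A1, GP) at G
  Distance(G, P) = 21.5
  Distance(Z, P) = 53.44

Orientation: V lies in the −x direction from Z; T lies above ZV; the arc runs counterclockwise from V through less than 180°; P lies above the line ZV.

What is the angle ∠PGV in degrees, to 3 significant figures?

130°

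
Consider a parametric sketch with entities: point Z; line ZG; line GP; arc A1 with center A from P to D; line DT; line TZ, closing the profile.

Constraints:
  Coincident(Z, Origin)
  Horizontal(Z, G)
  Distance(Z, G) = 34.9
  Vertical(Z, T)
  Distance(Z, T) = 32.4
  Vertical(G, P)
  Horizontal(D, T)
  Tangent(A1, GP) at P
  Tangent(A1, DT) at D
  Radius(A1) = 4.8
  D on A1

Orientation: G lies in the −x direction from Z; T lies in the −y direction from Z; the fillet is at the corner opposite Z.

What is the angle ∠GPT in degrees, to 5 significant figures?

97.831°

Z is at the origin; ZG is horizontal with |ZG| = 34.9 and G on the −x side, so G = (-34.900, 0.0000). Z and T share the same x with |ZT| = 32.4 and T on the −y side, so T = (0.0000, -32.400). The virtual corner opposite Z is at (-34.900, -32.400). A1 meets GP tangentially, so AP is at right angles to GP and tangency of A1 to DT means the radius AD is perpendicular to DT, with radius 4.8, so the center A sits 4.8 in from both sides at A = (-30.100, -27.600). That places the tangent points at P = (-34.900, -27.600) on GP and D = (-30.100, -32.400) on DT. Then cos ∠GPT = PG·PT / (|PG||PT|), giving 97.831°.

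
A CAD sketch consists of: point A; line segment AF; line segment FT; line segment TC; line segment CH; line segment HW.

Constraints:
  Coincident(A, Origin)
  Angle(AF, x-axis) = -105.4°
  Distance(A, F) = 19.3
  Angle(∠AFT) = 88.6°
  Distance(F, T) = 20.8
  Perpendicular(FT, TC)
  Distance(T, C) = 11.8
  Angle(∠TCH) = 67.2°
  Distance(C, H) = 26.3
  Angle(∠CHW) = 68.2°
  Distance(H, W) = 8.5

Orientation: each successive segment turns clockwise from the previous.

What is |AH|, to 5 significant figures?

18.114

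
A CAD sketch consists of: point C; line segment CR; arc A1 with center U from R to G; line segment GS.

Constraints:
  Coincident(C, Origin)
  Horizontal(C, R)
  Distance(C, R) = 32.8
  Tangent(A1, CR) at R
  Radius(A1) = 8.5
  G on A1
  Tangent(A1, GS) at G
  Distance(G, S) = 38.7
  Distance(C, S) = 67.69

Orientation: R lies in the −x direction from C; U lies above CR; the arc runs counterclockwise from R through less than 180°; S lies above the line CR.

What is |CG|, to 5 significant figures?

30.019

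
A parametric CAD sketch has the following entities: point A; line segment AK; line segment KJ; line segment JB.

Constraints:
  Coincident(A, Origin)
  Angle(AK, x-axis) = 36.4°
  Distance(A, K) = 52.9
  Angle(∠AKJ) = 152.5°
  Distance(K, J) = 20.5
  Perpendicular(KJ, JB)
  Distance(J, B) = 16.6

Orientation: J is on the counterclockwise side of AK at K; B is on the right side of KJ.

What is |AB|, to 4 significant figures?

78.92

∠AKJ = 152.5°, so KJ runs at 36.4° + (180° − 152.5°) = 63.90° from the x-axis; with |KJ| = 20.5, J = K + 20.5·(cos 63.90°, sin 63.90°) = (51.60, 49.80). The perpendicularity gives JB at right angles to KJ; with |JB| = 16.6 on the right of KJ, B = J + 16.6·(0.8980, -0.4399) = (66.50, 42.50). Then |AB| = |B − A| = 78.92.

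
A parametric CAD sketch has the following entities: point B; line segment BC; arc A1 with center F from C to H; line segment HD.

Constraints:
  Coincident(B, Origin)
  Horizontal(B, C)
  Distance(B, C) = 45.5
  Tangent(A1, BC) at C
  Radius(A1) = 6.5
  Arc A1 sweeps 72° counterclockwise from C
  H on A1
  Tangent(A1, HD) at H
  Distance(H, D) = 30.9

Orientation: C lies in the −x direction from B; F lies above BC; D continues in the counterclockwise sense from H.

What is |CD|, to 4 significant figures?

37.35

B is at the origin; B and C share the same y with |BC| = 45.5 and C on the −x side, so C = (-45.50, 0.000). Since A1 is tangent to BC there, FC ⟂ BC, so F = C + (0, 6.5) = (-45.50, 6.500). On A1, C sits at bearing -90° from F; a 72° counterclockwise sweep puts H at bearing -18°, so H = F + 6.5·(cos -18°, sin -18°) = (-39.32, 4.491). The tangent condition forces FH to be normal to HD, so HD runs along (−sin -18°, cos -18°); with |HD| = 30.9, D = (-29.77, 33.88). Then |CD| = |D − C| = 37.35.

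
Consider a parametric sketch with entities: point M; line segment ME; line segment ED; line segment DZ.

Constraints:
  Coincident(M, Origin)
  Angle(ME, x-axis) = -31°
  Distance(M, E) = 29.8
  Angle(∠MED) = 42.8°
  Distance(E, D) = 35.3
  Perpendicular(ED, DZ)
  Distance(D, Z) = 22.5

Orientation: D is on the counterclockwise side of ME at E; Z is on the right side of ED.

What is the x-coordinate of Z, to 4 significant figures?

37.30

M is at the origin; ME runs at -31.0° with length 29.8, so E = 29.8·(cos -31.0°, sin -31.0°) = (25.54, -15.35). ∠MED = 42.8°, so ED runs at -31.0° + (180° − 42.8°) = 106.2° from the x-axis; with |ED| = 35.3, D = E + 35.3·(cos 106.2°, sin 106.2°) = (15.70, 18.55). ED is perpendicular to DZ; with |DZ| = 22.5 on the right of ED, Z = D + 22.5·(0.9603, 0.2790) = (37.30, 24.83). So Z.x = 37.30.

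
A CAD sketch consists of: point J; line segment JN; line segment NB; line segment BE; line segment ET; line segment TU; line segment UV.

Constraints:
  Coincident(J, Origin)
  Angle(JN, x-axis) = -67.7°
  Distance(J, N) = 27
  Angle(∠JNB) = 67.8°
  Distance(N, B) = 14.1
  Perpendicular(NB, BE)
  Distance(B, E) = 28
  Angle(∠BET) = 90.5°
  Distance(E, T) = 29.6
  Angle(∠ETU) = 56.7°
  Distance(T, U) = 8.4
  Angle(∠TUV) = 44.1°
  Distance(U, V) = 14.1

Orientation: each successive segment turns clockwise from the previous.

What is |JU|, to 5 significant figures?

21.489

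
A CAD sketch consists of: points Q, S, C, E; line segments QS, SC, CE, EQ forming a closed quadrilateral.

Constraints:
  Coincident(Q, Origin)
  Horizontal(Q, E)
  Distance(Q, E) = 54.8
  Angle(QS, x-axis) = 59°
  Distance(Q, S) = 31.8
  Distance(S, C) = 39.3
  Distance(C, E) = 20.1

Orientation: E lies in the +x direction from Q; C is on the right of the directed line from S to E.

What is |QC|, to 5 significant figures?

36.550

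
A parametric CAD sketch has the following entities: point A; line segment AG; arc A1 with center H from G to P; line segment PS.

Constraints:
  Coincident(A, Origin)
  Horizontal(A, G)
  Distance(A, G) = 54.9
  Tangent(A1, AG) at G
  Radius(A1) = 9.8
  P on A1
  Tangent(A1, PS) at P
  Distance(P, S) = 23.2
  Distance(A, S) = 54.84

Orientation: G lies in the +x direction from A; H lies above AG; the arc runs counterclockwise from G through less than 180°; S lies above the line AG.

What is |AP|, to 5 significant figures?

63.766

Checks: |HP| = 9.800 ✓; ∠(HP, PS) = 90.00° ✓; |PS| = 23.20 ✓; |AS| = 54.84 ✓.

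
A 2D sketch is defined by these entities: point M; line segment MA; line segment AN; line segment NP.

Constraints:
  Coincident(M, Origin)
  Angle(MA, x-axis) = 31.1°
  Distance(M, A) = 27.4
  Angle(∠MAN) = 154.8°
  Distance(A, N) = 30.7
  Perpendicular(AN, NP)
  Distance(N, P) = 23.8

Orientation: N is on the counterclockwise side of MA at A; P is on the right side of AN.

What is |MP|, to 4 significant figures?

65.86

M is at the origin; MA runs at 31.1° with length 27.4, so A = 27.4·(cos 31.1°, sin 31.1°) = (23.46, 14.15). ∠MAN = 154.8°, so AN runs at 31.1° + (180° − 154.8°) = 56.30° from the x-axis; with |AN| = 30.7, N = A + 30.7·(cos 56.30°, sin 56.30°) = (40.50, 39.69). AN is perpendicular to NP; with |NP| = 23.8 on the right of AN, P = N + 23.8·(0.8320, -0.5548) = (60.30, 26.49). Then |MP| = |P − M| = 65.86.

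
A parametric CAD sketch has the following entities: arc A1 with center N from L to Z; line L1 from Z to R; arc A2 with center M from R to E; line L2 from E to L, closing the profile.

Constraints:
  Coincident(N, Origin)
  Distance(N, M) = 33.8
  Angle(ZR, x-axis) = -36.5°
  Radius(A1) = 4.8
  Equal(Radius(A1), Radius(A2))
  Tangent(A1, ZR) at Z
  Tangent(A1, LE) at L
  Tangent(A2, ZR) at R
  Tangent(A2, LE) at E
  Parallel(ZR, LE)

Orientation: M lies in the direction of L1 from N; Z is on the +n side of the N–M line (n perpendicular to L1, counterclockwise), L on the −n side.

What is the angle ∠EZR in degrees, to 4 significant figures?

15.86°

The slot axis is L1's direction at -36.5°, so u = (cos -36.5°, sin -36.5°) = (0.8039, -0.5948) and n = (−sin -36.5°, cos -36.5°) = (0.5948, 0.8039). N is at the origin and M lies 33.8 along u from N, so M = 33.8·u = (27.17, -20.11). Tangency of A1 to both parallel lines with radius 4.8 puts Z and L at N ± 4.8·n: Z = (2.855, 3.859), L = (-2.855, -3.859). Equal radii place R and E the same way about M: R = M + 4.8·n = (30.03, -16.25), E = M − 4.8·n = (24.32, -23.96). Then cos ∠EZR = ZE·ZR / (|ZE||ZR|), giving 15.86°.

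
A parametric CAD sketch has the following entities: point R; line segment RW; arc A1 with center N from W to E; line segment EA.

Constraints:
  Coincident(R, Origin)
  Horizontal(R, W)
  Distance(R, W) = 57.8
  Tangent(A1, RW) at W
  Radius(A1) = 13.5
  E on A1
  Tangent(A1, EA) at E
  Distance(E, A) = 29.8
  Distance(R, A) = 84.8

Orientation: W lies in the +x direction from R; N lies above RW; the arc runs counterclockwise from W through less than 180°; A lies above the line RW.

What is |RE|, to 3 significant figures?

72.3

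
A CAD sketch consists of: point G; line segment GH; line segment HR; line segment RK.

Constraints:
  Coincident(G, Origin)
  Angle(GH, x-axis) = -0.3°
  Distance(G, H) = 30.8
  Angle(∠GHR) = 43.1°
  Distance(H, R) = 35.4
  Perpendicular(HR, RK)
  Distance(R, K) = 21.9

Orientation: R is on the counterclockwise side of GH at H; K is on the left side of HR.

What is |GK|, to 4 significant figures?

12.94

∠GHR = 43.1°, so HR runs at -0.3° + (180° − 43.1°) = 136.6° from the x-axis; with |HR| = 35.4, R = H + 35.4·(cos 136.6°, sin 136.6°) = (5.079, 24.16). The perpendicularity gives RK at right angles to HR; with |RK| = 21.9 on the left of HR, K = R + 21.9·(-0.6871, -0.7266) = (-9.968, 8.250). Then |GK| = |K − G| = 12.94.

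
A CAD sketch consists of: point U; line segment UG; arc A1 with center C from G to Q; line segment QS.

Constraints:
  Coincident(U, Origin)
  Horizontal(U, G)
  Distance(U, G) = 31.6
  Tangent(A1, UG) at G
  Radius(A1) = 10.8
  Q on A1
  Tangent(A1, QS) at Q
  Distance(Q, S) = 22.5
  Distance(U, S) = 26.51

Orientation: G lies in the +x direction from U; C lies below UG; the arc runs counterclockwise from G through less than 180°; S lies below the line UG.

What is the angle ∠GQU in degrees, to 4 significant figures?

137.9°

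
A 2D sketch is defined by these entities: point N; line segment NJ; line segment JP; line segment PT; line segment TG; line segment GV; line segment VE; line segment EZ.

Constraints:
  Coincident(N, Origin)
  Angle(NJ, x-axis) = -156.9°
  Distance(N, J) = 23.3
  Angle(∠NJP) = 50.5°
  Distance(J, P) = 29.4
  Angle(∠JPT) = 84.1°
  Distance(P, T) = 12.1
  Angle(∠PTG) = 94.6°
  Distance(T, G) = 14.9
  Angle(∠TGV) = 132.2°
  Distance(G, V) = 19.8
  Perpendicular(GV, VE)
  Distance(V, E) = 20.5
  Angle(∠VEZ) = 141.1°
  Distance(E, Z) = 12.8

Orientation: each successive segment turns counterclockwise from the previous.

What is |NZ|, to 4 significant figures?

37.72

The perpendicularity gives VE at right angles to GV, so VE runs at -68.30°; with |VE| = 20.5, E = (-15.09, -31.23). ∠VEZ = 141.1° gives EZ at -29.40° from the x-axis; with |EZ| = 12.8, Z = (-3.941, -37.51). Then |NZ| = |Z − N| = 37.72.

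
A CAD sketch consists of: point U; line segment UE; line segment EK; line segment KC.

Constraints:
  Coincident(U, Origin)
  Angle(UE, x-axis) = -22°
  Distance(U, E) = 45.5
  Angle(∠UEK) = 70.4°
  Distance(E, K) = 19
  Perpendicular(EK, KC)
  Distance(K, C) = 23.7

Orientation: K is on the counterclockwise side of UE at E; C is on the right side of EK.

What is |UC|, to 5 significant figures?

66.668

∠UEK = 70.4°, so EK runs at -22.0° + (180° − 70.4°) = 87.600° from the x-axis; with |EK| = 19.0, K = E + 19.0·(cos 87.600°, sin 87.600°) = (42.983, 1.9387). The perpendicularity gives KC at right angles to EK; with |KC| = 23.7 on the right of EK, C = K + 23.7·(0.99912, -0.041876) = (66.662, 0.94628). Then |UC| = |C − U| = 66.668.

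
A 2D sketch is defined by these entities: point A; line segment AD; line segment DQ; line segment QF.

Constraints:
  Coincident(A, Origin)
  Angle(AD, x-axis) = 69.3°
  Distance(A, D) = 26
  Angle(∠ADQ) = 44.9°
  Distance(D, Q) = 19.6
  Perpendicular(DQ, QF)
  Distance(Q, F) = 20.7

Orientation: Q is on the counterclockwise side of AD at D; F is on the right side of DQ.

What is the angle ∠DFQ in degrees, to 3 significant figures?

43.4°

∠ADQ = 44.9°, so DQ runs at 69.3° + (180° − 44.9°) = 204° from the x-axis; with |DQ| = 19.6, Q = D + 19.6·(cos 204°, sin 204°) = (-8.66, 16.2). The perpendicularity gives QF at right angles to DQ; with |QF| = 20.7 on the right of DQ, F = Q + 20.7·(-0.413, 0.911) = (-17.2, 35.1). Then cos ∠DFQ = FD·FQ / (|FD||FQ|), giving 43.4°.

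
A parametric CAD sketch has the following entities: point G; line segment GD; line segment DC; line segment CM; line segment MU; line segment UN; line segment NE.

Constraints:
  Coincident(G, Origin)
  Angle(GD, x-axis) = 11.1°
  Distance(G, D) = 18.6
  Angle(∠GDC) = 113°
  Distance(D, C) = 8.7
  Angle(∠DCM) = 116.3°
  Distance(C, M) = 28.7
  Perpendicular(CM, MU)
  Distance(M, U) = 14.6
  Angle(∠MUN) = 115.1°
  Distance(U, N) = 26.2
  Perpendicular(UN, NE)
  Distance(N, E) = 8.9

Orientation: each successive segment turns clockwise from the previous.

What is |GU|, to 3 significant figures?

21.7

∠DCM = 116.3° gives CM at -120° from the x-axis; with |CM| = 28.7, M = (8.95, -28.6). CM ⟂ MU, so MU runs at 150°; with |MU| = 14.6, U = (-3.74, -21.4). Then |GU| = |U − G| = 21.7.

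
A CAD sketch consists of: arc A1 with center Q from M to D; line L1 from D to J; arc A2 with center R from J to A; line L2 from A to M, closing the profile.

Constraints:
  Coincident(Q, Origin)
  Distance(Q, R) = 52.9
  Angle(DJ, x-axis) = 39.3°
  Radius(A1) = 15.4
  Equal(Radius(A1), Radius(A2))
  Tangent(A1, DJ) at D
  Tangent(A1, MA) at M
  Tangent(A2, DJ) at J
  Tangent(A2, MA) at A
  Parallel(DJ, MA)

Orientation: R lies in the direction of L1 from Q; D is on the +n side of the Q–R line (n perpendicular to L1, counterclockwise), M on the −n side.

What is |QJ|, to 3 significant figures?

55.1

The slot axis is L1's direction at 39.3°, so u = (cos 39.3°, sin 39.3°) = (0.774, 0.633) and n = (−sin 39.3°, cos 39.3°) = (-0.633, 0.774). Q is at the origin and R lies 52.9 along u from Q, so R = 52.9·u = (40.9, 33.5). Tangency of A1 to both parallel lines with radius 15.4 puts D and M at Q ± 15.4·n: D = (-9.75, 11.9), M = (9.75, -11.9). Equal radii place J and A the same way about R: J = R + 15.4·n = (31.2, 45.4), A = R − 15.4·n = (50.7, 21.6). Then |QJ| = |J − Q| = 55.1.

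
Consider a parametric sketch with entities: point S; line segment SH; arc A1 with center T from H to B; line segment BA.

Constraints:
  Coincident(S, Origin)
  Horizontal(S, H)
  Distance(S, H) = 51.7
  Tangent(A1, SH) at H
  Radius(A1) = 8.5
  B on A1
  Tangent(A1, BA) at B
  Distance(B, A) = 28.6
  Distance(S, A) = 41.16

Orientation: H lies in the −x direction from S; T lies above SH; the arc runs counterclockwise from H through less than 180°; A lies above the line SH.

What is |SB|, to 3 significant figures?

44.6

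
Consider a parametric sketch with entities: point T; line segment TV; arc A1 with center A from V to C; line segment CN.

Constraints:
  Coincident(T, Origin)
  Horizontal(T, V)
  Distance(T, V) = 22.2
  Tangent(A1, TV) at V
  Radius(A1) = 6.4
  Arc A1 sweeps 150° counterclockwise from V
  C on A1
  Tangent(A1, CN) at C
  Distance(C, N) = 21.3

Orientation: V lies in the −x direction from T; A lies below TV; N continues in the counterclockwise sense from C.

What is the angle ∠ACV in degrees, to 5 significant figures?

15.000°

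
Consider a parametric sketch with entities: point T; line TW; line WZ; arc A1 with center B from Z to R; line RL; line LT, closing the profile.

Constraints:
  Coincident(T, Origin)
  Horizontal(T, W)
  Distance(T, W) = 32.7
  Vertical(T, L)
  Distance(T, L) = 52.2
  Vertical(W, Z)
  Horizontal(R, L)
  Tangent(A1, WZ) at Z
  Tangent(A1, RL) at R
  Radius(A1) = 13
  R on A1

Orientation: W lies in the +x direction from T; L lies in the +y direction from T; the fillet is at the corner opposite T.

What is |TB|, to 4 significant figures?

43.87

T and L share the same x with |TL| = 52.2 and L on the +y side, so L = (0.000, 52.20). The virtual corner opposite T is at (32.70, 52.20). Since A1 is tangent to WZ there, BZ ⟂ WZ and the tangent condition forces BR to be normal to RL, with radius 13.0, so the center B sits 13.0 in from both sides at B = (19.70, 39.20). Then |TB| = |B − T| = 43.87.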